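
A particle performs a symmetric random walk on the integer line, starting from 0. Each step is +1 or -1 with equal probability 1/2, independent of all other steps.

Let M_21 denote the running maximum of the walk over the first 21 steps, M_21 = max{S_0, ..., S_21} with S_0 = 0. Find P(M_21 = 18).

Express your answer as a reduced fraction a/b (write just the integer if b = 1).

Answer: 21/2097152

Derivation:
Let M_21 = max(S_0,...,S_21). Use the reflection principle: for j ≥ 1, #{paths with M_21 ≥ j} = #{S_21 ≥ j} + #{S_21 ≥ j+1}.
By reflection, #{M_21 ≥ 18} = #{S_21 ≥ 18} + #{S_21 ≥ 19} = 22 + 22 = 44.
#{M_21 ≥ 19} = #{S_21 ≥ 19} + #{S_21 ≥ 20} = 22 + 1 = 23.
#{M_21 = 18} = 44 - 23 = 21.
P(M_21 = 18) = 21/2097152 = 21/2097152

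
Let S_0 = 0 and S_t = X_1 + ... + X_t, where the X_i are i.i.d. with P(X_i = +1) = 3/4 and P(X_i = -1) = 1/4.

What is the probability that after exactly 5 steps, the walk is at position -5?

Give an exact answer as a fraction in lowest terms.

To reach position -5 after 5 steps: need 0 steps of +1 and 5 steps of -1.
Number of such sequences: C(5,0) = 1
Each has probability (3/4)^0 · (1/4)^5 = 1/1024
P = 1 · 1/1024 = 1/1024

Answer: 1/1024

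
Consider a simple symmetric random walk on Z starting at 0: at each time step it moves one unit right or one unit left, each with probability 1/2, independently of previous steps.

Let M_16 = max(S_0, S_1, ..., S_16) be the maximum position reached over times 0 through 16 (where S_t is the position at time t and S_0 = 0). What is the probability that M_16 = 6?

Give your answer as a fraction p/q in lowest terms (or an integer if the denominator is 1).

Let M_16 = max(S_0,...,S_16). Use the reflection principle: for j ≥ 1, #{paths with M_16 ≥ j} = #{S_16 ≥ j} + #{S_16 ≥ j+1}.
By reflection, #{M_16 ≥ 6} = #{S_16 ≥ 6} + #{S_16 ≥ 7} = 6885 + 2517 = 9402.
#{M_16 ≥ 7} = #{S_16 ≥ 7} + #{S_16 ≥ 8} = 2517 + 2517 = 5034.
#{M_16 = 6} = 9402 - 5034 = 4368.
P(M_16 = 6) = 4368/65536 = 273/4096

Answer: 273/4096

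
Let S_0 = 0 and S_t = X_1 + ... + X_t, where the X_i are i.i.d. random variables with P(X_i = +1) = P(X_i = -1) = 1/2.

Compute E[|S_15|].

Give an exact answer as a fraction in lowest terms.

Answer: 6435/2048

Derivation:
S_15 takes values m ≡ 1 (mod 2) with |m| ≤ 15; P(S_15=m) = C(15,(15+m)/2)/2^15.
Total paths: 2^15 = 32768
Distribution: P(S=-15)=1/32768, P(S=-13)=15/32768, P(S=-11)=105/32768, P(S=-9)=455/32768, P(S=-7)=1365/32768, P(S=-5)=3003/32768, P(S=-3)=5005/32768, P(S=-1)=6435/32768, P(S=1)=6435/32768, P(S=3)=5005/32768, P(S=5)=3003/32768, P(S=7)=1365/32768, P(S=9)=455/32768, P(S=11)=105/32768, P(S=13)=15/32768, P(S=15)=1/32768
E[|S_15|] = Σ_m |m|·P(S_15=m) = 102960/32768 = 6435/2048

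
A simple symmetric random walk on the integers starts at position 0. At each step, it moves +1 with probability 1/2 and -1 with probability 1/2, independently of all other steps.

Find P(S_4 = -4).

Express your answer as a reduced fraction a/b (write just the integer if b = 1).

Answer: 1/16

Derivation:
To reach position -4 after 4 steps: need 0 steps of +1 and 4 of -1.
Favorable paths: C(4,0) = 1
Total paths: 2^4 = 16
P = 1/16 = 1/16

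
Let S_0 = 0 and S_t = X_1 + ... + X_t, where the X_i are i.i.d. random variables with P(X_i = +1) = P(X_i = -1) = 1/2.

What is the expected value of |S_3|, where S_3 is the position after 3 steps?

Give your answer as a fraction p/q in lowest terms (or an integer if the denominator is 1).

Answer: 3/2

Derivation:
S_3 takes values m ≡ 1 (mod 2) with |m| ≤ 3; P(S_3=m) = C(3,(3+m)/2)/2^3.
Total paths: 2^3 = 8
Distribution: P(S=-3)=1/8, P(S=-1)=3/8, P(S=1)=3/8, P(S=3)=1/8
E[|S_3|] = Σ_m |m|·P(S_3=m) = 12/8 = 3/2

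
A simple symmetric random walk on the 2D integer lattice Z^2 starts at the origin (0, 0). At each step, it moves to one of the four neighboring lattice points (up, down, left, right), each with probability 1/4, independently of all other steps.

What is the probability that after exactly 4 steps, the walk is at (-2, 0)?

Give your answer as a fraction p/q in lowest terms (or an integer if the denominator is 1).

Answer: 1/16

Derivation:
Let h be the number of horizontal steps (so 4-h are vertical). To end at (-2,0) need (h-2)/2 right-steps and ((4-h)+0)/2 up-steps.
Sum over h with 2 ≤ h ≤ 4, h ≡ 0 (mod 2), 4-h ≡ 0 (mod 2):
h=2: C(4,2)·C(2,0)·C(2,1) = 6·1·2 = 12
h=4: C(4,4)·C(4,1)·C(0,0) = 1·4·1 = 4
Total favorable: 16
Total paths: 4^4 = 256
P = 16/256 = 1/16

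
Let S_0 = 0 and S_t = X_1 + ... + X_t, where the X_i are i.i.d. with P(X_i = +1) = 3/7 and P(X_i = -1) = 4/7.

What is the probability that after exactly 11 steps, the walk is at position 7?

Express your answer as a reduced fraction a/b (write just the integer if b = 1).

Answer: 17321040/1977326743

Derivation:
To reach position 7 after 11 steps: need 9 steps of +1 and 2 steps of -1.
Number of such sequences: C(11,9) = 55
Each has probability (3/7)^9 · (4/7)^2 = 314928/1977326743
P = 55 · 314928/1977326743 = 17321040/1977326743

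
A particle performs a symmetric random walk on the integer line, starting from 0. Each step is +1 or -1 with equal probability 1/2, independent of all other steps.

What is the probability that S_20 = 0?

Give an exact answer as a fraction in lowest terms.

Answer: 46189/262144

Derivation:
To return to 0 after 20 steps: need exactly 10 steps of +1 and 10 of -1.
Favorable paths: C(20,10) = 184756
Total paths: 2^20 = 1048576
P = 184756/1048576 = 46189/262144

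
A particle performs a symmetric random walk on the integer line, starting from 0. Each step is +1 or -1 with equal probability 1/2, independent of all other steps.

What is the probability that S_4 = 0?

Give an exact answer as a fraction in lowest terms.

To return to 0 after 4 steps: need exactly 2 steps of +1 and 2 of -1.
Favorable paths: C(4,2) = 6
Total paths: 2^4 = 16
P = 6/16 = 3/8

Answer: 3/8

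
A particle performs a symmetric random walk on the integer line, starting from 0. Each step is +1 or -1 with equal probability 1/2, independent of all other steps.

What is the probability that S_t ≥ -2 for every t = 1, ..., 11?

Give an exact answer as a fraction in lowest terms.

Let f(t,s) = #length-t paths at position s with S_1..S_t all ≥ -2.
f(t,s) = f(t-1,s-1) + f(t-1,s+1) for s ≥ -2; f(t,s) = 0 for s < -2.
t=0: f(0,0)=1
t=1: f(1,-1)=1 f(1,1)=1
t=2: f(2,-2)=1 f(2,0)=2 f(2,2)=1
t=3: f(3,-1)=3 f(3,1)=3 f(3,3)=1
t=4: f(4,-2)=3 f(4,0)=6 f(4,2)=4 f(4,4)=1
t=5: f(5,-1)=9 f(5,1)=10 f(5,3)=5 f(5,5)=1
t=6: f(6,-2)=9 f(6,0)=19 f(6,2)=15 f(6,4)=6 f(6,6)=1
t=7: f(7,-1)=28 f(7,1)=34 f(7,3)=21 f(7,5)=7 f(7,7)=1
t=8: f(8,-2)=28 f(8,0)=62 f(8,2)=55 f(8,4)=28 f(8,6)=8 f(8,8)=1
t=9: f(9,-1)=90 f(9,1)=117 f(9,3)=83 f(9,5)=36 f(9,7)=9 f(9,9)=1
t=10: f(10,-2)=90 f(10,0)=207 f(10,2)=200 f(10,4)=119 f(10,6)=45 f(10,8)=10 f(10,10)=1
t=11: f(11,-1)=297 f(11,1)=407 f(11,3)=319 f(11,5)=164 f(11,7)=55 f(11,9)=11 f(11,11)=1
Σ_s f(11,s) = 1254
P = 1254/2048 = 627/1024

Answer: 627/1024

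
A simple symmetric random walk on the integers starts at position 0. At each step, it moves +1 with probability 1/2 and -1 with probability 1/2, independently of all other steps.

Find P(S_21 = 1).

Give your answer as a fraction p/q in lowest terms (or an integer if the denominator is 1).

Answer: 88179/524288

Derivation:
To reach position 1 after 21 steps: need 11 steps of +1 and 10 of -1.
Favorable paths: C(21,11) = 352716
Total paths: 2^21 = 2097152
P = 352716/2097152 = 88179/524288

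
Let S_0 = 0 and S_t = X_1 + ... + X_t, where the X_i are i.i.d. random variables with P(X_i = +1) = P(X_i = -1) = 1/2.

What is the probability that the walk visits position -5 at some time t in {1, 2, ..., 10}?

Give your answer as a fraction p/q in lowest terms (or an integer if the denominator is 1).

Count via complement. Let g(t,s) = #length-t paths at position s with S_1..S_t all ≠ -5.
g(t,s) = g(t-1,s-1) + g(t-1,s+1) for s ≠ -5; g(t,-5) = 0.
t=0: g(0,0)=1
t=1: g(1,-1)=1 g(1,1)=1
t=2: g(2,-2)=1 g(2,0)=2 g(2,2)=1
t=3: g(3,-3)=1 g(3,-1)=3 g(3,1)=3 g(3,3)=1
t=4: g(4,-4)=1 g(4,-2)=4 g(4,0)=6 g(4,2)=4 g(4,4)=1
t=5: g(5,-3)=5 g(5,-1)=10 g(5,1)=10 g(5,3)=5 g(5,5)=1
t=6: g(6,-4)=5 g(6,-2)=15 g(6,0)=20 g(6,2)=15 g(6,4)=6 g(6,6)=1
t=7: g(7,-3)=20 g(7,-1)=35 g(7,1)=35 g(7,3)=21 g(7,5)=7 g(7,7)=1
t=8: g(8,-4)=20 g(8,-2)=55 g(8,0)=70 g(8,2)=56 g(8,4)=28 g(8,6)=8 g(8,8)=1
t=9: g(9,-3)=75 g(9,-1)=125 g(9,1)=126 g(9,3)=84 g(9,5)=36 g(9,7)=9 g(9,9)=1
t=10: g(10,-4)=75 g(10,-2)=200 g(10,0)=251 g(10,2)=210 g(10,4)=120 g(10,6)=45 g(10,8)=10 g(10,10)=1
Paths never hitting -5: Σ_s g(10,s) = 912
Paths hitting -5: 2^10 - 912 = 112
P = 112/1024 = 7/64

Answer: 7/64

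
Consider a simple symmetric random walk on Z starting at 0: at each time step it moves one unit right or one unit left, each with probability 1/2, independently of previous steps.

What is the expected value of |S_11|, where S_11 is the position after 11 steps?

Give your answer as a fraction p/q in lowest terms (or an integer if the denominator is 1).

S_11 takes values m ≡ 1 (mod 2) with |m| ≤ 11; P(S_11=m) = C(11,(11+m)/2)/2^11.
Total paths: 2^11 = 2048
Distribution: P(S=-11)=1/2048, P(S=-9)=11/2048, P(S=-7)=55/2048, P(S=-5)=165/2048, P(S=-3)=330/2048, P(S=-1)=462/2048, P(S=1)=462/2048, P(S=3)=330/2048, P(S=5)=165/2048, P(S=7)=55/2048, P(S=9)=11/2048, P(S=11)=1/2048
E[|S_11|] = Σ_m |m|·P(S_11=m) = 5544/2048 = 693/256

Answer: 693/256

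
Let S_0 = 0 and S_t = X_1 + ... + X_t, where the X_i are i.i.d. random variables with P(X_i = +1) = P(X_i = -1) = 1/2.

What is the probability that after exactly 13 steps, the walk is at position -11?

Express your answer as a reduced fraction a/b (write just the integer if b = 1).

To reach position -11 after 13 steps: need 1 step of +1 and 12 of -1.
Favorable paths: C(13,1) = 13
Total paths: 2^13 = 8192
P = 13/8192 = 13/8192

Answer: 13/8192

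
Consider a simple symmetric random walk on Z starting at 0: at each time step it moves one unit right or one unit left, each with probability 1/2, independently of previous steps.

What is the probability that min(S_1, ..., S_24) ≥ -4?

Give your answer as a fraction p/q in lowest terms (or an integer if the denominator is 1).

Answer: 2904739/4194304

Derivation:
Let f(t,s) = #length-t paths at position s with S_1..S_t all ≥ -4.
f(t,s) = f(t-1,s-1) + f(t-1,s+1) for s ≥ -4; f(t,s) = 0 for s < -4.
t=0: f(0,0)=1
t=1: f(1,-1)=1 f(1,1)=1
t=2: f(2,-2)=1 f(2,0)=2 f(2,2)=1
t=3: f(3,-3)=1 f(3,-1)=3 f(3,1)=3 f(3,3)=1
t=4: f(4,-4)=1 f(4,-2)=4 f(4,0)=6 f(4,2)=4 f(4,4)=1
t=5: f(5,-3)=5 f(5,-1)=10 f(5,1)=10 f(5,3)=5 f(5,5)=1
t=6: f(6,-4)=5 f(6,-2)=15 f(6,0)=20 f(6,2)=15 f(6,4)=6 f(6,6)=1
t=7: f(7,-3)=20 f(7,-1)=35 f(7,1)=35 f(7,3)=21 f(7,5)=7 f(7,7)=1
t=8: f(8,-4)=20 f(8,-2)=55 f(8,0)=70 f(8,2)=56 f(8,4)=28 f(8,6)=8 f(8,8)=1
t=9: f(9,-3)=75 f(9,-1)=125 f(9,1)=126 f(9,3)=84 f(9,5)=36 f(9,7)=9 f(9,9)=1
t=10: f(10,-4)=75 f(10,-2)=200 f(10,0)=251 f(10,2)=210 f(10,4)=120 f(10,6)=45 f(10,8)=10 f(10,10)=1
t=11: f(11,-3)=275 f(11,-1)=451 f(11,1)=461 f(11,3)=330 f(11,5)=165 f(11,7)=55 f(11,9)=11 f(11,11)=1
t=12: f(12,-4)=275 f(12,-2)=726 f(12,0)=912 f(12,2)=791 f(12,4)=495 f(12,6)=220 f(12,8)=66 f(12,10)=12 f(12,12)=1
t=13: f(13,-3)=1001 f(13,-1)=1638 f(13,1)=1703 f(13,3)=1286 f(13,5)=715 f(13,7)=286 f(13,9)=78 f(13,11)=13 f(13,13)=1
t=14: f(14,-4)=1001 f(14,-2)=2639 f(14,0)=3341 f(14,2)=2989 f(14,4)=2001 f(14,6)=1001 f(14,8)=364 f(14,10)=91 f(14,12)=14 f(14,14)=1
t=15: f(15,-3)=3640 f(15,-1)=5980 f(15,1)=6330 f(15,3)=4990 f(15,5)=3002 f(15,7)=1365 f(15,9)=455 f(15,11)=105 f(15,13)=15 f(15,15)=1
t=16: f(16,-4)=3640 f(16,-2)=9620 f(16,0)=12310 f(16,2)=11320 f(16,4)=7992 f(16,6)=4367 f(16,8)=1820 f(16,10)=560 f(16,12)=120 f(16,14)=16 f(16,16)=1
t=17: f(17,-3)=13260 f(17,-1)=21930 f(17,1)=23630 f(17,3)=19312 f(17,5)=12359 f(17,7)=6187 f(17,9)=2380 f(17,11)=680 f(17,13)=136 f(17,15)=17 f(17,17)=1
t=18: f(18,-4)=13260 f(18,-2)=35190 f(18,0)=45560 f(18,2)=42942 f(18,4)=31671 f(18,6)=18546 f(18,8)=8567 f(18,10)=3060 f(18,12)=816 f(18,14)=153 f(18,16)=18 f(18,18)=1
t=19: f(19,-3)=48450 f(19,-1)=80750 f(19,1)=88502 f(19,3)=74613 f(19,5)=50217 f(19,7)=27113 f(19,9)=11627 f(19,11)=3876 f(19,13)=969 f(19,15)=171 f(19,17)=19 f(19,19)=1
t=20: f(20,-4)=48450 f(20,-2)=129200 f(20,0)=169252 f(20,2)=163115 f(20,4)=124830 f(20,6)=77330 f(20,8)=38740 f(20,10)=15503 f(20,12)=4845 f(20,14)=1140 f(20,16)=190 f(20,18)=20 f(20,20)=1
t=21: f(21,-3)=177650 f(21,-1)=298452 f(21,1)=332367 f(21,3)=287945 f(21,5)=202160 f(21,7)=116070 f(21,9)=54243 f(21,11)=20348 f(21,13)=5985 f(21,15)=1330 f(21,17)=210 f(21,19)=21 f(21,21)=1
t=22: f(22,-4)=177650 f(22,-2)=476102 f(22,0)=630819 f(22,2)=620312 f(22,4)=490105 f(22,6)=318230 f(22,8)=170313 f(22,10)=74591 f(22,12)=26333 f(22,14)=7315 f(22,16)=1540 f(22,18)=231 f(22,20)=22 f(22,22)=1
t=23: f(23,-3)=653752 f(23,-1)=1106921 f(23,1)=1251131 f(23,3)=1110417 f(23,5)=808335 f(23,7)=488543 f(23,9)=244904 f(23,11)=100924 f(23,13)=33648 f(23,15)=8855 f(23,17)=1771 f(23,19)=253 f(23,21)=23 f(23,23)=1
t=24: f(24,-4)=653752 f(24,-2)=1760673 f(24,0)=2358052 f(24,2)=2361548 f(24,4)=1918752 f(24,6)=1296878 f(24,8)=733447 f(24,10)=345828 f(24,12)=134572 f(24,14)=42503 f(24,16)=10626 f(24,18)=2024 f(24,20)=276 f(24,22)=24 f(24,24)=1
Σ_s f(24,s) = 11618956
P = 11618956/16777216 = 2904739/4194304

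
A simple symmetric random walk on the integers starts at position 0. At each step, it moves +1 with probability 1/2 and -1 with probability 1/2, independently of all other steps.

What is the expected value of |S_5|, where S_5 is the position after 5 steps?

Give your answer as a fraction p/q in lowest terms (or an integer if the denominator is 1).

S_5 takes values m ≡ 1 (mod 2) with |m| ≤ 5; P(S_5=m) = C(5,(5+m)/2)/2^5.
Total paths: 2^5 = 32
Distribution: P(S=-5)=1/32, P(S=-3)=5/32, P(S=-1)=10/32, P(S=1)=10/32, P(S=3)=5/32, P(S=5)=1/32
E[|S_5|] = Σ_m |m|·P(S_5=m) = 60/32 = 15/8

Answer: 15/8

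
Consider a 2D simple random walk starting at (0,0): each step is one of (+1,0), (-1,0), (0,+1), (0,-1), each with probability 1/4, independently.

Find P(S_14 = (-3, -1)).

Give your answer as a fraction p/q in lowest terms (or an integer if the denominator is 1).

Answer: 3006003/134217728

Derivation:
Let h be the number of horizontal steps (so 14-h are vertical). To end at (-3,-1) need (h-3)/2 right-steps and ((14-h)-1)/2 up-steps.
Sum over h with 3 ≤ h ≤ 13, h ≡ 1 (mod 2), 14-h ≡ 1 (mod 2):
h=3: C(14,3)·C(3,0)·C(11,5) = 364·1·462 = 168168
h=5: C(14,5)·C(5,1)·C(9,4) = 2002·5·126 = 1261260
h=7: C(14,7)·C(7,2)·C(7,3) = 3432·21·35 = 2522520
h=9: C(14,9)·C(9,3)·C(5,2) = 2002·84·10 = 1681680
h=11: C(14,11)·C(11,4)·C(3,1) = 364·330·3 = 360360
h=13: C(14,13)·C(13,5)·C(1,0) = 14·1287·1 = 18018
Total favorable: 6012006
Total paths: 4^14 = 268435456
P = 6012006/268435456 = 3006003/134217728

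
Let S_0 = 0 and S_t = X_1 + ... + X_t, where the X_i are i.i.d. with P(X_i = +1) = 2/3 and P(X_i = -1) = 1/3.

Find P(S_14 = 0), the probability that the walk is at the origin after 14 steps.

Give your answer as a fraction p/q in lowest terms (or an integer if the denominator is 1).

To be at 0 after 14 steps: need exactly 7 steps of +1 and 7 of -1.
Number of such sequences: C(14,7) = 3432
Each has probability (2/3)^7 · (1/3)^7 = 128/4782969
P = 3432 · 128/4782969 = 146432/1594323

Answer: 146432/1594323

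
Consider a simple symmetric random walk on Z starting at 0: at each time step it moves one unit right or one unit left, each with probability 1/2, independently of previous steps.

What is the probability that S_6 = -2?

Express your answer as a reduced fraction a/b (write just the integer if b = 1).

Answer: 15/64

Derivation:
To reach position -2 after 6 steps: need 2 steps of +1 and 4 of -1.
Favorable paths: C(6,2) = 15
Total paths: 2^6 = 64
P = 15/64 = 15/64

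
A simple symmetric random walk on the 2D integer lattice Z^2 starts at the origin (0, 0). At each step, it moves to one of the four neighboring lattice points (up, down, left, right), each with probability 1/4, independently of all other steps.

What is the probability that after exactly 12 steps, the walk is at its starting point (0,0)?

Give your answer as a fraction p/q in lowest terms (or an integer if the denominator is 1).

Answer: 53361/1048576

Derivation:
Let h be the number of horizontal steps (so 12-h are vertical). To end at (0,0) need (h+0)/2 right-steps and ((12-h)+0)/2 up-steps.
Sum over h with 0 ≤ h ≤ 12, h ≡ 0 (mod 2), 12-h ≡ 0 (mod 2):
h=0: C(12,0)·C(0,0)·C(12,6) = 1·1·924 = 924
h=2: C(12,2)·C(2,1)·C(10,5) = 66·2·252 = 33264
h=4: C(12,4)·C(4,2)·C(8,4) = 495·6·70 = 207900
h=6: C(12,6)·C(6,3)·C(6,3) = 924·20·20 = 369600
h=8: C(12,8)·C(8,4)·C(4,2) = 495·70·6 = 207900
h=10: C(12,10)·C(10,5)·C(2,1) = 66·252·2 = 33264
h=12: C(12,12)·C(12,6)·C(0,0) = 1·924·1 = 924
Total favorable: 853776
Total paths: 4^12 = 16777216
P = 853776/16777216 = 53361/1048576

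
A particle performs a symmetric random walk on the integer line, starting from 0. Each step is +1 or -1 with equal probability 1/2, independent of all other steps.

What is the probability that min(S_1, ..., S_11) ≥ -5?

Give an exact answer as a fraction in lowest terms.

Answer: 957/1024

Derivation:
Let f(t,s) = #length-t paths at position s with S_1..S_t all ≥ -5.
f(t,s) = f(t-1,s-1) + f(t-1,s+1) for s ≥ -5; f(t,s) = 0 for s < -5.
t=0: f(0,0)=1
t=1: f(1,-1)=1 f(1,1)=1
t=2: f(2,-2)=1 f(2,0)=2 f(2,2)=1
t=3: f(3,-3)=1 f(3,-1)=3 f(3,1)=3 f(3,3)=1
t=4: f(4,-4)=1 f(4,-2)=4 f(4,0)=6 f(4,2)=4 f(4,4)=1
t=5: f(5,-5)=1 f(5,-3)=5 f(5,-1)=10 f(5,1)=10 f(5,3)=5 f(5,5)=1
t=6: f(6,-4)=6 f(6,-2)=15 f(6,0)=20 f(6,2)=15 f(6,4)=6 f(6,6)=1
t=7: f(7,-5)=6 f(7,-3)=21 f(7,-1)=35 f(7,1)=35 f(7,3)=21 f(7,5)=7 f(7,7)=1
t=8: f(8,-4)=27 f(8,-2)=56 f(8,0)=70 f(8,2)=56 f(8,4)=28 f(8,6)=8 f(8,8)=1
t=9: f(9,-5)=27 f(9,-3)=83 f(9,-1)=126 f(9,1)=126 f(9,3)=84 f(9,5)=36 f(9,7)=9 f(9,9)=1
t=10: f(10,-4)=110 f(10,-2)=209 f(10,0)=252 f(10,2)=210 f(10,4)=120 f(10,6)=45 f(10,8)=10 f(10,10)=1
t=11: f(11,-5)=110 f(11,-3)=319 f(11,-1)=461 f(11,1)=462 f(11,3)=330 f(11,5)=165 f(11,7)=55 f(11,9)=11 f(11,11)=1
Σ_s f(11,s) = 1914
P = 1914/2048 = 957/1024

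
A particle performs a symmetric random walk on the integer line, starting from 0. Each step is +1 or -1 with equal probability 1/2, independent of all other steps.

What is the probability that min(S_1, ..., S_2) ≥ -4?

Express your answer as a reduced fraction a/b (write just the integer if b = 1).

Let f(t,s) = #length-t paths at position s with S_1..S_t all ≥ -4.
f(t,s) = f(t-1,s-1) + f(t-1,s+1) for s ≥ -4; f(t,s) = 0 for s < -4.
t=0: f(0,0)=1
t=1: f(1,-1)=1 f(1,1)=1
t=2: f(2,-2)=1 f(2,0)=2 f(2,2)=1
Σ_s f(2,s) = 4
P = 4/4 = 1

Answer: 1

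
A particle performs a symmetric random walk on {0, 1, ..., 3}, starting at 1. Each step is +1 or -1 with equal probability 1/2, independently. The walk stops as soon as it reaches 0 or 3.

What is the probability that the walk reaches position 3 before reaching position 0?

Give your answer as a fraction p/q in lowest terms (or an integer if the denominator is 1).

Answer: 1/3

Derivation:
Symmetric walk (p = 1/2): the harmonic-function argument gives P(hit 3 before 0 | start at 1) = a/N.
P = 1/3 = 1/3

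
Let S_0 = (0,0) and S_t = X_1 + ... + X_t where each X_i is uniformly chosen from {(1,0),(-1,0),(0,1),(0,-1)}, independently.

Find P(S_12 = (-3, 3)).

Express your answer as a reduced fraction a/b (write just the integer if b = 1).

Let h be the number of horizontal steps (so 12-h are vertical). To end at (-3,3) need (h-3)/2 right-steps and ((12-h)+3)/2 up-steps.
Sum over h with 3 ≤ h ≤ 9, h ≡ 1 (mod 2), 12-h ≡ 1 (mod 2):
h=3: C(12,3)·C(3,0)·C(9,6) = 220·1·84 = 18480
h=5: C(12,5)·C(5,1)·C(7,5) = 792·5·21 = 83160
h=7: C(12,7)·C(7,2)·C(5,4) = 792·21·5 = 83160
h=9: C(12,9)·C(9,3)·C(3,3) = 220·84·1 = 18480
Total favorable: 203280
Total paths: 4^12 = 16777216
P = 203280/16777216 = 12705/1048576

Answer: 12705/1048576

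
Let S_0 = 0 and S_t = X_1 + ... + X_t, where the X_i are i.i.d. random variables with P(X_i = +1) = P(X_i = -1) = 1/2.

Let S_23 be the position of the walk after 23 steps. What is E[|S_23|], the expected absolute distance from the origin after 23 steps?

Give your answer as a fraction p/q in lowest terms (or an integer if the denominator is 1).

Answer: 2028117/524288

Derivation:
S_23 takes values m ≡ 1 (mod 2) with |m| ≤ 23; P(S_23=m) = C(23,(23+m)/2)/2^23.
Total paths: 2^23 = 8388608
Distribution: P(S=-23)=1/8388608, P(S=-21)=23/8388608, P(S=-19)=253/8388608, P(S=-17)=1771/8388608, P(S=-15)=8855/8388608, P(S=-13)=33649/8388608, P(S=-11)=100947/8388608, P(S=-9)=245157/8388608, P(S=-7)=490314/8388608, P(S=-5)=817190/8388608, P(S=-3)=1144066/8388608, P(S=-1)=1352078/8388608, P(S=1)=1352078/8388608, P(S=3)=1144066/8388608, P(S=5)=817190/8388608, P(S=7)=490314/8388608, P(S=9)=245157/8388608, P(S=11)=100947/8388608, P(S=13)=33649/8388608, P(S=15)=8855/8388608, P(S=17)=1771/8388608, P(S=19)=253/8388608, P(S=21)=23/8388608, P(S=23)=1/8388608
E[|S_23|] = Σ_m |m|·P(S_23=m) = 32449872/8388608 = 2028117/524288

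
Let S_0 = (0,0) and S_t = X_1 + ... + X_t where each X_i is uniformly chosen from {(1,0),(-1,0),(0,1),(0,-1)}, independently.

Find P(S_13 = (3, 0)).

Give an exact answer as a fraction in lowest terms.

Answer: 1656369/67108864

Derivation:
Let h be the number of horizontal steps (so 13-h are vertical). To end at (3,0) need (h+3)/2 right-steps and ((13-h)+0)/2 up-steps.
Sum over h with 3 ≤ h ≤ 13, h ≡ 1 (mod 2), 13-h ≡ 0 (mod 2):
h=3: C(13,3)·C(3,3)·C(10,5) = 286·1·252 = 72072
h=5: C(13,5)·C(5,4)·C(8,4) = 1287·5·70 = 450450
h=7: C(13,7)·C(7,5)·C(6,3) = 1716·21·20 = 720720
h=9: C(13,9)·C(9,6)·C(4,2) = 715·84·6 = 360360
h=11: C(13,11)·C(11,7)·C(2,1) = 78·330·2 = 51480
h=13: C(13,13)·C(13,8)·C(0,0) = 1·1287·1 = 1287
Total favorable: 1656369
Total paths: 4^13 = 67108864
P = 1656369/67108864 = 1656369/67108864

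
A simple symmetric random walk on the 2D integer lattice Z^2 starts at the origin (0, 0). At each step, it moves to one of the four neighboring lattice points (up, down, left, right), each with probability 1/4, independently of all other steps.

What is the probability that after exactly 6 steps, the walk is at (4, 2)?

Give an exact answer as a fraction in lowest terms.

Answer: 15/4096

Derivation:
Let h be the number of horizontal steps (so 6-h are vertical). To end at (4,2) need (h+4)/2 right-steps and ((6-h)+2)/2 up-steps.
Sum over h with 4 ≤ h ≤ 4, h ≡ 0 (mod 2), 6-h ≡ 0 (mod 2):
h=4: C(6,4)·C(4,4)·C(2,2) = 15·1·1 = 15
Total favorable: 15
Total paths: 4^6 = 4096
P = 15/4096 = 15/4096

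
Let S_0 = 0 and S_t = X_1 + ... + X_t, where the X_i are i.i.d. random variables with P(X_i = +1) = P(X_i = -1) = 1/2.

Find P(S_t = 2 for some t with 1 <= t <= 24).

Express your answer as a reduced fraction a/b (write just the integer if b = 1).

Answer: 2894229/4194304

Derivation:
Count via complement. Let g(t,s) = #length-t paths at position s with S_1..S_t all ≠ 2.
g(t,s) = g(t-1,s-1) + g(t-1,s+1) for s ≠ 2; g(t,2) = 0.
t=0: g(0,0)=1
t=1: g(1,-1)=1 g(1,1)=1
t=2: g(2,-2)=1 g(2,0)=2
t=3: g(3,-3)=1 g(3,-1)=3 g(3,1)=2
t=4: g(4,-4)=1 g(4,-2)=4 g(4,0)=5
t=5: g(5,-5)=1 g(5,-3)=5 g(5,-1)=9 g(5,1)=5
t=6: g(6,-6)=1 g(6,-4)=6 g(6,-2)=14 g(6,0)=14
t=7: g(7,-7)=1 g(7,-5)=7 g(7,-3)=20 g(7,-1)=28 g(7,1)=14
t=8: g(8,-8)=1 g(8,-6)=8 g(8,-4)=27 g(8,-2)=48 g(8,0)=42
t=9: g(9,-9)=1 g(9,-7)=9 g(9,-5)=35 g(9,-3)=75 g(9,-1)=90 g(9,1)=42
t=10: g(10,-10)=1 g(10,-8)=10 g(10,-6)=44 g(10,-4)=110 g(10,-2)=165 g(10,0)=132
t=11: g(11,-11)=1 g(11,-9)=11 g(11,-7)=54 g(11,-5)=154 g(11,-3)=275 g(11,-1)=297 g(11,1)=132
t=12: g(12,-12)=1 g(12,-10)=12 g(12,-8)=65 g(12,-6)=208 g(12,-4)=429 g(12,-2)=572 g(12,0)=429
t=13: g(13,-13)=1 g(13,-11)=13 g(13,-9)=77 g(13,-7)=273 g(13,-5)=637 g(13,-3)=1001 g(13,-1)=1001 g(13,1)=429
t=14: g(14,-14)=1 g(14,-12)=14 g(14,-10)=90 g(14,-8)=350 g(14,-6)=910 g(14,-4)=1638 g(14,-2)=2002 g(14,0)=1430
t=15: g(15,-15)=1 g(15,-13)=15 g(15,-11)=104 g(15,-9)=440 g(15,-7)=1260 g(15,-5)=2548 g(15,-3)=3640 g(15,-1)=3432 g(15,1)=1430
t=16: g(16,-16)=1 g(16,-14)=16 g(16,-12)=119 g(16,-10)=544 g(16,-8)=1700 g(16,-6)=3808 g(16,-4)=6188 g(16,-2)=7072 g(16,0)=4862
t=17: g(17,-17)=1 g(17,-15)=17 g(17,-13)=135 g(17,-11)=663 g(17,-9)=2244 g(17,-7)=5508 g(17,-5)=9996 g(17,-3)=13260 g(17,-1)=11934 g(17,1)=4862
t=18: g(18,-18)=1 g(18,-16)=18 g(18,-14)=152 g(18,-12)=798 g(18,-10)=2907 g(18,-8)=7752 g(18,-6)=15504 g(18,-4)=23256 g(18,-2)=25194 g(18,0)=16796
t=19: g(19,-19)=1 g(19,-17)=19 g(19,-15)=170 g(19,-13)=950 g(19,-11)=3705 g(19,-9)=10659 g(19,-7)=23256 g(19,-5)=38760 g(19,-3)=48450 g(19,-1)=41990 g(19,1)=16796
t=20: g(20,-20)=1 g(20,-18)=20 g(20,-16)=189 g(20,-14)=1120 g(20,-12)=4655 g(20,-10)=14364 g(20,-8)=33915 g(20,-6)=62016 g(20,-4)=87210 g(20,-2)=90440 g(20,0)=58786
t=21: g(21,-21)=1 g(21,-19)=21 g(21,-17)=209 g(21,-15)=1309 g(21,-13)=5775 g(21,-11)=19019 g(21,-9)=48279 g(21,-7)=95931 g(21,-5)=149226 g(21,-3)=177650 g(21,-1)=149226 g(21,1)=58786
t=22: g(22,-22)=1 g(22,-20)=22 g(22,-18)=230 g(22,-16)=1518 g(22,-14)=7084 g(22,-12)=24794 g(22,-10)=67298 g(22,-8)=144210 g(22,-6)=245157 g(22,-4)=326876 g(22,-2)=326876 g(22,0)=208012
t=23: g(23,-23)=1 g(23,-21)=23 g(23,-19)=252 g(23,-17)=1748 g(23,-15)=8602 g(23,-13)=31878 g(23,-11)=92092 g(23,-9)=211508 g(23,-7)=389367 g(23,-5)=572033 g(23,-3)=653752 g(23,-1)=534888 g(23,1)=208012
t=24: g(24,-24)=1 g(24,-22)=24 g(24,-20)=275 g(24,-18)=2000 g(24,-16)=10350 g(24,-14)=40480 g(24,-12)=123970 g(24,-10)=303600 g(24,-8)=600875 g(24,-6)=961400 g(24,-4)=1225785 g(24,-2)=1188640 g(24,0)=742900
Paths never hitting 2: Σ_s g(24,s) = 5200300
Paths hitting 2: 2^24 - 5200300 = 11576916
P = 11576916/16777216 = 2894229/4194304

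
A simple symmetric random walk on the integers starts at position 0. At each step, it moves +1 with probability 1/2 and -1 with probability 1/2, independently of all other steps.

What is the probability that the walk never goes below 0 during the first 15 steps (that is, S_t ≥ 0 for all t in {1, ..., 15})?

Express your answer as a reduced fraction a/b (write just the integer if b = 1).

Answer: 6435/32768

Derivation:
Let f(t,s) = #length-t paths at position s with S_1..S_t all ≥ 0.
f(t,s) = f(t-1,s-1) + f(t-1,s+1) for s ≥ 0; f(t,s) = 0 for s < 0.
t=0: f(0,0)=1
t=1: f(1,1)=1
t=2: f(2,0)=1 f(2,2)=1
t=3: f(3,1)=2 f(3,3)=1
t=4: f(4,0)=2 f(4,2)=3 f(4,4)=1
t=5: f(5,1)=5 f(5,3)=4 f(5,5)=1
t=6: f(6,0)=5 f(6,2)=9 f(6,4)=5 f(6,6)=1
t=7: f(7,1)=14 f(7,3)=14 f(7,5)=6 f(7,7)=1
t=8: f(8,0)=14 f(8,2)=28 f(8,4)=20 f(8,6)=7 f(8,8)=1
t=9: f(9,1)=42 f(9,3)=48 f(9,5)=27 f(9,7)=8 f(9,9)=1
t=10: f(10,0)=42 f(10,2)=90 f(10,4)=75 f(10,6)=35 f(10,8)=9 f(10,10)=1
t=11: f(11,1)=132 f(11,3)=165 f(11,5)=110 f(11,7)=44 f(11,9)=10 f(11,11)=1
t=12: f(12,0)=132 f(12,2)=297 f(12,4)=275 f(12,6)=154 f(12,8)=54 f(12,10)=11 f(12,12)=1
t=13: f(13,1)=429 f(13,3)=572 f(13,5)=429 f(13,7)=208 f(13,9)=65 f(13,11)=12 f(13,13)=1
t=14: f(14,0)=429 f(14,2)=1001 f(14,4)=1001 f(14,6)=637 f(14,8)=273 f(14,10)=77 f(14,12)=13 f(14,14)=1
t=15: f(15,1)=1430 f(15,3)=2002 f(15,5)=1638 f(15,7)=910 f(15,9)=350 f(15,11)=90 f(15,13)=14 f(15,15)=1
Σ_s f(15,s) = 6435
P = 6435/32768 = 6435/32768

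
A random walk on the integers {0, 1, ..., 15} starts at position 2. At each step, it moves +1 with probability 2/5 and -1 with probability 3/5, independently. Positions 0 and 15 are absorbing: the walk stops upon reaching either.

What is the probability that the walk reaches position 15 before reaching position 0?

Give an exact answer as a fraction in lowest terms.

Answer: 40960/14316139

Derivation:
Biased walk: p = 2/5, q = 3/5, r = q/p = 3/2
Gambler's ruin: P(hit 15 before 0 | start at 2) = (1 - r^a)/(1 - r^N)
r^2 = 9/4; r^15 = 14348907/32768
P = (1 - 9/4) / (1 - 14348907/32768) = -5/4 / -14316139/32768 = 40960/14316139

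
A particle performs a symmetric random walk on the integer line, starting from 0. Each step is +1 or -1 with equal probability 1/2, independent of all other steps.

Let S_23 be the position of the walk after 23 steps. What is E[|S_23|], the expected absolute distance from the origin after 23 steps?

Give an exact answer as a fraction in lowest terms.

S_23 takes values m ≡ 1 (mod 2) with |m| ≤ 23; P(S_23=m) = C(23,(23+m)/2)/2^23.
Total paths: 2^23 = 8388608
Distribution: P(S=-23)=1/8388608, P(S=-21)=23/8388608, P(S=-19)=253/8388608, P(S=-17)=1771/8388608, P(S=-15)=8855/8388608, P(S=-13)=33649/8388608, P(S=-11)=100947/8388608, P(S=-9)=245157/8388608, P(S=-7)=490314/8388608, P(S=-5)=817190/8388608, P(S=-3)=1144066/8388608, P(S=-1)=1352078/8388608, P(S=1)=1352078/8388608, P(S=3)=1144066/8388608, P(S=5)=817190/8388608, P(S=7)=490314/8388608, P(S=9)=245157/8388608, P(S=11)=100947/8388608, P(S=13)=33649/8388608, P(S=15)=8855/8388608, P(S=17)=1771/8388608, P(S=19)=253/8388608, P(S=21)=23/8388608, P(S=23)=1/8388608
E[|S_23|] = Σ_m |m|·P(S_23=m) = 32449872/8388608 = 2028117/524288

Answer: 2028117/524288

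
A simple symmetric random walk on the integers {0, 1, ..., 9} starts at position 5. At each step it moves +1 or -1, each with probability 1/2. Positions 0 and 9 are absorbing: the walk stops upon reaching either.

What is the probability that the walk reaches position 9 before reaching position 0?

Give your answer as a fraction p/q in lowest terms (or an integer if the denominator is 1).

Symmetric walk (p = 1/2): the harmonic-function argument gives P(hit 9 before 0 | start at 5) = a/N.
P = 5/9 = 5/9

Answer: 5/9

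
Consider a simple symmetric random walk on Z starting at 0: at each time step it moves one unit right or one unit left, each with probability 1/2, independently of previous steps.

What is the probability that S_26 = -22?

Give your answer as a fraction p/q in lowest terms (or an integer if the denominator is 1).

Answer: 325/67108864

Derivation:
To reach position -22 after 26 steps: need 2 steps of +1 and 24 of -1.
Favorable paths: C(26,2) = 325
Total paths: 2^26 = 67108864
P = 325/67108864 = 325/67108864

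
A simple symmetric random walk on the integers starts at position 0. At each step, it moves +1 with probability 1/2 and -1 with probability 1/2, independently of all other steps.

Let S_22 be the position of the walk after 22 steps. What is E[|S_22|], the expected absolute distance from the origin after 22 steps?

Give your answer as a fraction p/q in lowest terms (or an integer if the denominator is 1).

Answer: 969969/262144

Derivation:
S_22 takes values m ≡ 0 (mod 2) with |m| ≤ 22; P(S_22=m) = C(22,(22+m)/2)/2^22.
Total paths: 2^22 = 4194304
Distribution: P(S=-22)=1/4194304, P(S=-20)=22/4194304, P(S=-18)=231/4194304, P(S=-16)=1540/4194304, P(S=-14)=7315/4194304, P(S=-12)=26334/4194304, P(S=-10)=74613/4194304, P(S=-8)=170544/4194304, P(S=-6)=319770/4194304, P(S=-4)=497420/4194304, P(S=-2)=646646/4194304, P(S=0)=705432/4194304, P(S=2)=646646/4194304, P(S=4)=497420/4194304, P(S=6)=319770/4194304, P(S=8)=170544/4194304, P(S=10)=74613/4194304, P(S=12)=26334/4194304, P(S=14)=7315/4194304, P(S=16)=1540/4194304, P(S=18)=231/4194304, P(S=20)=22/4194304, P(S=22)=1/4194304
E[|S_22|] = Σ_m |m|·P(S_22=m) = 15519504/4194304 = 969969/262144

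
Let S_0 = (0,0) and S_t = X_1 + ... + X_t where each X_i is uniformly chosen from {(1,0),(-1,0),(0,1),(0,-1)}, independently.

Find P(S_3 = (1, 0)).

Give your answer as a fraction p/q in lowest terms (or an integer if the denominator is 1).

Let h be the number of horizontal steps (so 3-h are vertical). To end at (1,0) need (h+1)/2 right-steps and ((3-h)+0)/2 up-steps.
Sum over h with 1 ≤ h ≤ 3, h ≡ 1 (mod 2), 3-h ≡ 0 (mod 2):
h=1: C(3,1)·C(1,1)·C(2,1) = 3·1·2 = 6
h=3: C(3,3)·C(3,2)·C(0,0) = 1·3·1 = 3
Total favorable: 9
Total paths: 4^3 = 64
P = 9/64 = 9/64

Answer: 9/64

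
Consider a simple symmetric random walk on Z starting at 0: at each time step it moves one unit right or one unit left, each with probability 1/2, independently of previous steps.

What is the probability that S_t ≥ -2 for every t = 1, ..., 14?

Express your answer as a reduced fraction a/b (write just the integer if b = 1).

Let f(t,s) = #length-t paths at position s with S_1..S_t all ≥ -2.
f(t,s) = f(t-1,s-1) + f(t-1,s+1) for s ≥ -2; f(t,s) = 0 for s < -2.
t=0: f(0,0)=1
t=1: f(1,-1)=1 f(1,1)=1
t=2: f(2,-2)=1 f(2,0)=2 f(2,2)=1
t=3: f(3,-1)=3 f(3,1)=3 f(3,3)=1
t=4: f(4,-2)=3 f(4,0)=6 f(4,2)=4 f(4,4)=1
t=5: f(5,-1)=9 f(5,1)=10 f(5,3)=5 f(5,5)=1
t=6: f(6,-2)=9 f(6,0)=19 f(6,2)=15 f(6,4)=6 f(6,6)=1
t=7: f(7,-1)=28 f(7,1)=34 f(7,3)=21 f(7,5)=7 f(7,7)=1
t=8: f(8,-2)=28 f(8,0)=62 f(8,2)=55 f(8,4)=28 f(8,6)=8 f(8,8)=1
t=9: f(9,-1)=90 f(9,1)=117 f(9,3)=83 f(9,5)=36 f(9,7)=9 f(9,9)=1
t=10: f(10,-2)=90 f(10,0)=207 f(10,2)=200 f(10,4)=119 f(10,6)=45 f(10,8)=10 f(10,10)=1
t=11: f(11,-1)=297 f(11,1)=407 f(11,3)=319 f(11,5)=164 f(11,7)=55 f(11,9)=11 f(11,11)=1
t=12: f(12,-2)=297 f(12,0)=704 f(12,2)=726 f(12,4)=483 f(12,6)=219 f(12,8)=66 f(12,10)=12 f(12,12)=1
t=13: f(13,-1)=1001 f(13,1)=1430 f(13,3)=1209 f(13,5)=702 f(13,7)=285 f(13,9)=78 f(13,11)=13 f(13,13)=1
t=14: f(14,-2)=1001 f(14,0)=2431 f(14,2)=2639 f(14,4)=1911 f(14,6)=987 f(14,8)=363 f(14,10)=91 f(14,12)=14 f(14,14)=1
Σ_s f(14,s) = 9438
P = 9438/16384 = 4719/8192

Answer: 4719/8192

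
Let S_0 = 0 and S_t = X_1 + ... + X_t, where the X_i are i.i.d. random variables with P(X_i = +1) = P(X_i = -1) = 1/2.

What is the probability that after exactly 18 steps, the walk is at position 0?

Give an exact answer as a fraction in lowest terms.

To return to 0 after 18 steps: need exactly 9 steps of +1 and 9 of -1.
Favorable paths: C(18,9) = 48620
Total paths: 2^18 = 262144
P = 48620/262144 = 12155/65536

Answer: 12155/65536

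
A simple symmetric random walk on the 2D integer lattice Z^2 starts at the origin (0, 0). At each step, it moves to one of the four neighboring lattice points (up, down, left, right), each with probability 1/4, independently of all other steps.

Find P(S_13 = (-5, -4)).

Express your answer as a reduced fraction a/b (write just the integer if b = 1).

Let h be the number of horizontal steps (so 13-h are vertical). To end at (-5,-4) need (h-5)/2 right-steps and ((13-h)-4)/2 up-steps.
Sum over h with 5 ≤ h ≤ 9, h ≡ 1 (mod 2), 13-h ≡ 0 (mod 2):
h=5: C(13,5)·C(5,0)·C(8,2) = 1287·1·28 = 36036
h=7: C(13,7)·C(7,1)·C(6,1) = 1716·7·6 = 72072
h=9: C(13,9)·C(9,2)·C(4,0) = 715·36·1 = 25740
Total favorable: 133848
Total paths: 4^13 = 67108864
P = 133848/67108864 = 16731/8388608

Answer: 16731/8388608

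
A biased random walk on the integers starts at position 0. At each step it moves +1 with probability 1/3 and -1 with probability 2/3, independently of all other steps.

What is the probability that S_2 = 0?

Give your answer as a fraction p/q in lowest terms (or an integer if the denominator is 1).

Answer: 4/9

Derivation:
To be at 0 after 2 steps: need exactly 1 step of +1 and 1 of -1.
Number of such sequences: C(2,1) = 2
Each has probability (1/3)^1 · (2/3)^1 = 2/9
P = 2 · 2/9 = 4/9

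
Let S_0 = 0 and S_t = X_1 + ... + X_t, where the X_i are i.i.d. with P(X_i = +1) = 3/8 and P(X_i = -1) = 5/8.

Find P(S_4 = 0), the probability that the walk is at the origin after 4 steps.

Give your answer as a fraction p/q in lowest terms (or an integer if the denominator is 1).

Answer: 675/2048

Derivation:
To be at 0 after 4 steps: need exactly 2 steps of +1 and 2 of -1.
Number of such sequences: C(4,2) = 6
Each has probability (3/8)^2 · (5/8)^2 = 225/4096
P = 6 · 225/4096 = 675/2048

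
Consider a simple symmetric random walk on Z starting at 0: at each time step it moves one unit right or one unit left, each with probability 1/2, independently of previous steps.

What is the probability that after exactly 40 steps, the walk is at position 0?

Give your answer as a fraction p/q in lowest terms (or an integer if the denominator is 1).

Answer: 34461632205/274877906944

Derivation:
To return to 0 after 40 steps: need exactly 20 steps of +1 and 20 of -1.
Favorable paths: C(40,20) = 137846528820
Total paths: 2^40 = 1099511627776
P = 137846528820/1099511627776 = 34461632205/274877906944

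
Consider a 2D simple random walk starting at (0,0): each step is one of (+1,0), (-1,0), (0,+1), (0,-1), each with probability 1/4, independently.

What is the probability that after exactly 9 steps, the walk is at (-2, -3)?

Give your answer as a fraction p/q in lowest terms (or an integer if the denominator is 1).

Answer: 567/32768

Derivation:
Let h be the number of horizontal steps (so 9-h are vertical). To end at (-2,-3) need (h-2)/2 right-steps and ((9-h)-3)/2 up-steps.
Sum over h with 2 ≤ h ≤ 6, h ≡ 0 (mod 2), 9-h ≡ 1 (mod 2):
h=2: C(9,2)·C(2,0)·C(7,2) = 36·1·21 = 756
h=4: C(9,4)·C(4,1)·C(5,1) = 126·4·5 = 2520
h=6: C(9,6)·C(6,2)·C(3,0) = 84·15·1 = 1260
Total favorable: 4536
Total paths: 4^9 = 262144
P = 4536/262144 = 567/32768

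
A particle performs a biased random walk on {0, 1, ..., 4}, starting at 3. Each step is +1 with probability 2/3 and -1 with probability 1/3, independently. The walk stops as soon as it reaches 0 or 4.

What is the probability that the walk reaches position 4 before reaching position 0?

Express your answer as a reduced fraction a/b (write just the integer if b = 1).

Biased walk: p = 2/3, q = 1/3, r = q/p = 1/2
Gambler's ruin: P(hit 4 before 0 | start at 3) = (1 - r^a)/(1 - r^N)
r^3 = 1/8; r^4 = 1/16
P = (1 - 1/8) / (1 - 1/16) = 7/8 / 15/16 = 14/15

Answer: 14/15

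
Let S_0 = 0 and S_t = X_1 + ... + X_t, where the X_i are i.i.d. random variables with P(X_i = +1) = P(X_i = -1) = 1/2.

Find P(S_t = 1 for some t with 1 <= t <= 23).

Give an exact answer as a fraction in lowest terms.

Answer: 3518265/4194304

Derivation:
Count via complement. Let g(t,s) = #length-t paths at position s with S_1..S_t all ≠ 1.
g(t,s) = g(t-1,s-1) + g(t-1,s+1) for s ≠ 1; g(t,1) = 0.
t=0: g(0,0)=1
t=1: g(1,-1)=1
t=2: g(2,-2)=1 g(2,0)=1
t=3: g(3,-3)=1 g(3,-1)=2
t=4: g(4,-4)=1 g(4,-2)=3 g(4,0)=2
t=5: g(5,-5)=1 g(5,-3)=4 g(5,-1)=5
t=6: g(6,-6)=1 g(6,-4)=5 g(6,-2)=9 g(6,0)=5
t=7: g(7,-7)=1 g(7,-5)=6 g(7,-3)=14 g(7,-1)=14
t=8: g(8,-8)=1 g(8,-6)=7 g(8,-4)=20 g(8,-2)=28 g(8,0)=14
t=9: g(9,-9)=1 g(9,-7)=8 g(9,-5)=27 g(9,-3)=48 g(9,-1)=42
t=10: g(10,-10)=1 g(10,-8)=9 g(10,-6)=35 g(10,-4)=75 g(10,-2)=90 g(10,0)=42
t=11: g(11,-11)=1 g(11,-9)=10 g(11,-7)=44 g(11,-5)=110 g(11,-3)=165 g(11,-1)=132
t=12: g(12,-12)=1 g(12,-10)=11 g(12,-8)=54 g(12,-6)=154 g(12,-4)=275 g(12,-2)=297 g(12,0)=132
t=13: g(13,-13)=1 g(13,-11)=12 g(13,-9)=65 g(13,-7)=208 g(13,-5)=429 g(13,-3)=572 g(13,-1)=429
t=14: g(14,-14)=1 g(14,-12)=13 g(14,-10)=77 g(14,-8)=273 g(14,-6)=637 g(14,-4)=1001 g(14,-2)=1001 g(14,0)=429
t=15: g(15,-15)=1 g(15,-13)=14 g(15,-11)=90 g(15,-9)=350 g(15,-7)=910 g(15,-5)=1638 g(15,-3)=2002 g(15,-1)=1430
t=16: g(16,-16)=1 g(16,-14)=15 g(16,-12)=104 g(16,-10)=440 g(16,-8)=1260 g(16,-6)=2548 g(16,-4)=3640 g(16,-2)=3432 g(16,0)=1430
t=17: g(17,-17)=1 g(17,-15)=16 g(17,-13)=119 g(17,-11)=544 g(17,-9)=1700 g(17,-7)=3808 g(17,-5)=6188 g(17,-3)=7072 g(17,-1)=4862
t=18: g(18,-18)=1 g(18,-16)=17 g(18,-14)=135 g(18,-12)=663 g(18,-10)=2244 g(18,-8)=5508 g(18,-6)=9996 g(18,-4)=13260 g(18,-2)=11934 g(18,0)=4862
t=19: g(19,-19)=1 g(19,-17)=18 g(19,-15)=152 g(19,-13)=798 g(19,-11)=2907 g(19,-9)=7752 g(19,-7)=15504 g(19,-5)=23256 g(19,-3)=25194 g(19,-1)=16796
t=20: g(20,-20)=1 g(20,-18)=19 g(20,-16)=170 g(20,-14)=950 g(20,-12)=3705 g(20,-10)=10659 g(20,-8)=23256 g(20,-6)=38760 g(20,-4)=48450 g(20,-2)=41990 g(20,0)=16796
t=21: g(21,-21)=1 g(21,-19)=20 g(21,-17)=189 g(21,-15)=1120 g(21,-13)=4655 g(21,-11)=14364 g(21,-9)=33915 g(21,-7)=62016 g(21,-5)=87210 g(21,-3)=90440 g(21,-1)=58786
t=22: g(22,-22)=1 g(22,-20)=21 g(22,-18)=209 g(22,-16)=1309 g(22,-14)=5775 g(22,-12)=19019 g(22,-10)=48279 g(22,-8)=95931 g(22,-6)=149226 g(22,-4)=177650 g(22,-2)=149226 g(22,0)=58786
t=23: g(23,-23)=1 g(23,-21)=22 g(23,-19)=230 g(23,-17)=1518 g(23,-15)=7084 g(23,-13)=24794 g(23,-11)=67298 g(23,-9)=144210 g(23,-7)=245157 g(23,-5)=326876 g(23,-3)=326876 g(23,-1)=208012
Paths never hitting 1: Σ_s g(23,s) = 1352078
Paths hitting 1: 2^23 - 1352078 = 7036530
P = 7036530/8388608 = 3518265/4194304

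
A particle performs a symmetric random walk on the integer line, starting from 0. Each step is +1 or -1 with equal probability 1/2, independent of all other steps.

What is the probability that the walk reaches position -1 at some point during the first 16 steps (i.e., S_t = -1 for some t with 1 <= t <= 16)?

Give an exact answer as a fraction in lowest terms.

Answer: 26333/32768

Derivation:
Count via complement. Let g(t,s) = #length-t paths at position s with S_1..S_t all ≠ -1.
g(t,s) = g(t-1,s-1) + g(t-1,s+1) for s ≠ -1; g(t,-1) = 0.
t=0: g(0,0)=1
t=1: g(1,1)=1
t=2: g(2,0)=1 g(2,2)=1
t=3: g(3,1)=2 g(3,3)=1
t=4: g(4,0)=2 g(4,2)=3 g(4,4)=1
t=5: g(5,1)=5 g(5,3)=4 g(5,5)=1
t=6: g(6,0)=5 g(6,2)=9 g(6,4)=5 g(6,6)=1
t=7: g(7,1)=14 g(7,3)=14 g(7,5)=6 g(7,7)=1
t=8: g(8,0)=14 g(8,2)=28 g(8,4)=20 g(8,6)=7 g(8,8)=1
t=9: g(9,1)=42 g(9,3)=48 g(9,5)=27 g(9,7)=8 g(9,9)=1
t=10: g(10,0)=42 g(10,2)=90 g(10,4)=75 g(10,6)=35 g(10,8)=9 g(10,10)=1
t=11: g(11,1)=132 g(11,3)=165 g(11,5)=110 g(11,7)=44 g(11,9)=10 g(11,11)=1
t=12: g(12,0)=132 g(12,2)=297 g(12,4)=275 g(12,6)=154 g(12,8)=54 g(12,10)=11 g(12,12)=1
t=13: g(13,1)=429 g(13,3)=572 g(13,5)=429 g(13,7)=208 g(13,9)=65 g(13,11)=12 g(13,13)=1
t=14: g(14,0)=429 g(14,2)=1001 g(14,4)=1001 g(14,6)=637 g(14,8)=273 g(14,10)=77 g(14,12)=13 g(14,14)=1
t=15: g(15,1)=1430 g(15,3)=2002 g(15,5)=1638 g(15,7)=910 g(15,9)=350 g(15,11)=90 g(15,13)=14 g(15,15)=1
t=16: g(16,0)=1430 g(16,2)=3432 g(16,4)=3640 g(16,6)=2548 g(16,8)=1260 g(16,10)=440 g(16,12)=104 g(16,14)=15 g(16,16)=1
Paths never hitting -1: Σ_s g(16,s) = 12870
Paths hitting -1: 2^16 - 12870 = 52666
P = 52666/65536 = 26333/32768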